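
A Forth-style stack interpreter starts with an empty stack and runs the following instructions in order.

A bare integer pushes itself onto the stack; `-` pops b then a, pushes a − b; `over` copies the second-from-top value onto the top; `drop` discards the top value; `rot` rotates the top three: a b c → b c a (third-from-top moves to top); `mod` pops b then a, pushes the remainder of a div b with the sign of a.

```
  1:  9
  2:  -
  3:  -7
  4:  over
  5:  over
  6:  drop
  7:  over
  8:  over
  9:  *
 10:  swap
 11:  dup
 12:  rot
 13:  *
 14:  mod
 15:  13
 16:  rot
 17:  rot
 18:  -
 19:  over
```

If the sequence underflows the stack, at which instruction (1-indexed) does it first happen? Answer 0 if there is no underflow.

2

9  9
-  — needs 2 operands, stack has 1 → underflow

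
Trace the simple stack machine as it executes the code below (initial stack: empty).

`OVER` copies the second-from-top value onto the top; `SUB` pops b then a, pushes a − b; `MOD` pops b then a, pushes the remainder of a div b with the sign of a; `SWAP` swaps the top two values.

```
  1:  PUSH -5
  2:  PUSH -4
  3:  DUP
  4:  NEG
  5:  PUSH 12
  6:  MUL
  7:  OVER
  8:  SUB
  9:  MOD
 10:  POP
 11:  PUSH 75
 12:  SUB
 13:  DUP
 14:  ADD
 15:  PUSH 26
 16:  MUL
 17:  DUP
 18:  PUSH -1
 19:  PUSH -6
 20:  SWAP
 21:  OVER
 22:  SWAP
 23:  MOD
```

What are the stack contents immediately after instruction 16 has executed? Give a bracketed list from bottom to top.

[-4160]

PUSH -5 -> -5
PUSH -4 -> -5 -4
DUP     -> -5 -4 -4
NEG     -> -5 -4 4
PUSH 12 -> -5 -4 4 12
MUL     -> -5 -4 48
OVER    -> -5 -4 48 -4
SUB     -> -5 -4 52
MOD     -> -5 -4
POP     -> -5
PUSH 75 -> -5 75
SUB     -> -80
DUP     -> -80 -80
ADD     -> -160
PUSH 26 -> -160 26
MUL     -> -4160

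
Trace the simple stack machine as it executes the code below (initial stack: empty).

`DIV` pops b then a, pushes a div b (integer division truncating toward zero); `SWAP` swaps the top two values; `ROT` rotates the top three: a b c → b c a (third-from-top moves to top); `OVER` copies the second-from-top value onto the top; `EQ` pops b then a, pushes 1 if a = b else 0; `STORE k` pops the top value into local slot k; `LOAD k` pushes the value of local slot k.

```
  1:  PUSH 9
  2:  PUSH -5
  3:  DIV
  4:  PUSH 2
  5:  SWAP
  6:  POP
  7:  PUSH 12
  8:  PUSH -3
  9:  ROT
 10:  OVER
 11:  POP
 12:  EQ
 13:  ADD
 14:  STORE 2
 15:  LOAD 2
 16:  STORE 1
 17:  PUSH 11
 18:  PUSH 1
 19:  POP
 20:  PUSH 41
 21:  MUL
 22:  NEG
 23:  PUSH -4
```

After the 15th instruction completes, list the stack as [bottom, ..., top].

PUSH 9   9
PUSH -5  9 -5
DIV      -1
PUSH 2   -1 2
SWAP     2 -1
POP      2
PUSH 12  2 12
PUSH -3  2 12 -3
ROT      12 -3 2
OVER     12 -3 2 -3
POP      12 -3 2
EQ       12 0
ADD      12
STORE 2  (empty)
LOAD 2   12

[12]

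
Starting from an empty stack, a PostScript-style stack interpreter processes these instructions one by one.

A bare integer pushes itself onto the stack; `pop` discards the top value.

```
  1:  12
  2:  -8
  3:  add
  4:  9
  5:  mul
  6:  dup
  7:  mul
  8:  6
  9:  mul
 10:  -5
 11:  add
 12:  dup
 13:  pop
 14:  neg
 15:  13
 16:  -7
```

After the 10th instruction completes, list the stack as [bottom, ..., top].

[7776, -5]

12  : [12]
-8  : [12, -8]
add : [4]
9   : [4, 9]
mul : [36]
dup : [36, 36]
mul : [1296]
6   : [1296, 6]
mul : [7776]
-5  : [7776, -5]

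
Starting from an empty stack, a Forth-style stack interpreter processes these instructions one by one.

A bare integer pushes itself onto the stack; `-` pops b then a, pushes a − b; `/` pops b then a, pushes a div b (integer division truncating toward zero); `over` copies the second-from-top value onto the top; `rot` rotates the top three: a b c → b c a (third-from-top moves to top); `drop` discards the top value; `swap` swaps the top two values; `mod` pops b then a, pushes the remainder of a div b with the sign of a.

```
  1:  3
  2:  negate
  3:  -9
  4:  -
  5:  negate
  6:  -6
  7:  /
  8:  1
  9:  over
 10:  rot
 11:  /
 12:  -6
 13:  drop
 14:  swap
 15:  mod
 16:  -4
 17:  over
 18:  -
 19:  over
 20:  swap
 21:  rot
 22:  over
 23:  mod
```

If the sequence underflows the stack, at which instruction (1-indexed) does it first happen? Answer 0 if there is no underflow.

3      -> 3
negate -> -3
-9     -> -3 -9
-      -> 6
negate -> -6
-6     -> -6 -6
/      -> 1
1      -> 1 1
over   -> 1 1 1
rot    -> 1 1 1
/      -> 1 1
-6     -> 1 1 -6
drop   -> 1 1
swap   -> 1 1
mod    -> 0
-4     -> 0 -4
over   -> 0 -4 0
-      -> 0 -4
over   -> 0 -4 0
swap   -> 0 0 -4
rot    -> 0 -4 0
over   -> 0 -4 0 -4
mod    -> 0 -4 0

0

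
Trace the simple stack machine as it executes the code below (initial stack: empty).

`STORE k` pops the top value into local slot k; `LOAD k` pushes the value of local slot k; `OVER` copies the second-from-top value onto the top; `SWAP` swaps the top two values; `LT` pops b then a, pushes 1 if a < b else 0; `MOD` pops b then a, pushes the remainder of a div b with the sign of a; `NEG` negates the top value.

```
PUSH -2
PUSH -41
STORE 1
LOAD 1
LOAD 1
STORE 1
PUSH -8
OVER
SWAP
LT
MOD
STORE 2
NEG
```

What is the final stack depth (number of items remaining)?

PUSH -2  → -2
PUSH -41 → -2 -41
STORE 1  → -2
LOAD 1   → -2 -41
LOAD 1   → -2 -41 -41
STORE 1  → -2 -41
PUSH -8  → -2 -41 -8
OVER     → -2 -41 -8 -41
SWAP     → -2 -41 -41 -8
LT       → -2 -41 1
MOD      → -2 0
STORE 2  → -2
NEG      → 2

1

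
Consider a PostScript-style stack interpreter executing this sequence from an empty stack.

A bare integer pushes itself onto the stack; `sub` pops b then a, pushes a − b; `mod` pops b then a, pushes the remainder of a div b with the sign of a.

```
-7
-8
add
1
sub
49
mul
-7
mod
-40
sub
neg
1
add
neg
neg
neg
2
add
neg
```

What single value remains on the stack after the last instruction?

-41

-7  -> -7
-8  -> -7 -8
add -> -15
1   -> -15 1
sub -> -16
49  -> -16 49
mul -> -784
-7  -> -784 -7
mod -> 0
-40 -> 0 -40
sub -> 40
neg -> -40
1   -> -40 1
add -> -39
neg -> 39
neg -> -39
neg -> 39
2   -> 39 2
add -> 41
neg -> -41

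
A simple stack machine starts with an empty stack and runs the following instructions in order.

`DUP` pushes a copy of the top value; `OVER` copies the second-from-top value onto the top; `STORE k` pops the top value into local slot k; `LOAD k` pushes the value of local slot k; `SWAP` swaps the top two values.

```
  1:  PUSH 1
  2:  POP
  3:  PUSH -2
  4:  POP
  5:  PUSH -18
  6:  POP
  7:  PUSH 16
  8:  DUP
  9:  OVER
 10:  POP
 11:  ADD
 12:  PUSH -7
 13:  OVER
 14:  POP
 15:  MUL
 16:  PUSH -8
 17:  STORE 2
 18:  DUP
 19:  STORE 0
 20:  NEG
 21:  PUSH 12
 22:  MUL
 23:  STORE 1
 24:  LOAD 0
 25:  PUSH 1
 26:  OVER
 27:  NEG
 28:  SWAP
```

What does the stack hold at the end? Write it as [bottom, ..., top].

[-224, 224, 1]

PUSH 1   -> [1]
POP      -> []
PUSH -2  -> [-2]
POP      -> []
PUSH -18 -> [-18]
POP      -> []
PUSH 16  -> [16]
DUP      -> [16, 16]
OVER     -> [16, 16, 16]
POP      -> [16, 16]
ADD      -> [32]
PUSH -7  -> [32, -7]
OVER     -> [32, -7, 32]
POP      -> [32, -7]
MUL      -> [-224]
PUSH -8  -> [-224, -8]
STORE 2  -> [-224]
DUP      -> [-224, -224]
STORE 0  -> [-224]
NEG      -> [224]
PUSH 12  -> [224, 12]
MUL      -> [2688]
STORE 1  -> []
LOAD 0   -> [-224]
PUSH 1   -> [-224, 1]
OVER     -> [-224, 1, -224]
NEG      -> [-224, 1, 224]
SWAP     -> [-224, 224, 1]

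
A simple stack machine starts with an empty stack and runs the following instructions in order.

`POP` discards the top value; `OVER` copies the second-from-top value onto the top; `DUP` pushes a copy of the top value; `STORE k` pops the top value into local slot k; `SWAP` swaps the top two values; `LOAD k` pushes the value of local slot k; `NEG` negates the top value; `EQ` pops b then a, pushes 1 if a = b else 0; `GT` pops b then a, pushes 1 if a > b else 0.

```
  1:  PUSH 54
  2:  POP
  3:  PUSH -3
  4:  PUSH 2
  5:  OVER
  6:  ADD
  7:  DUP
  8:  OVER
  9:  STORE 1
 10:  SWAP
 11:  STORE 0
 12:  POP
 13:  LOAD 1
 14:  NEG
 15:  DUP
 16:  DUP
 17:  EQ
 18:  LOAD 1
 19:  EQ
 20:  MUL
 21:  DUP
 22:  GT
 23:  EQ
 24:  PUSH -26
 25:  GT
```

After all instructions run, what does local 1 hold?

-1

PUSH 54  → 54
POP      → (empty)
PUSH -3  → -3
PUSH 2   → -3 2
OVER     → -3 2 -3
ADD      → -3 -1
DUP      → -3 -1 -1
OVER     → -3 -1 -1 -1
STORE 1  → -3 -1 -1
SWAP     → -3 -1 -1
STORE 0  → -3 -1
POP      → -3
LOAD 1   → -3 -1
NEG      → -3 1
DUP      → -3 1 1
DUP      → -3 1 1 1
EQ       → -3 1 1
LOAD 1   → -3 1 1 -1
EQ       → -3 1 0
MUL      → -3 0
DUP      → -3 0 0
GT       → -3 0
EQ       → 0
PUSH -26 → 0 -26
GT       → 1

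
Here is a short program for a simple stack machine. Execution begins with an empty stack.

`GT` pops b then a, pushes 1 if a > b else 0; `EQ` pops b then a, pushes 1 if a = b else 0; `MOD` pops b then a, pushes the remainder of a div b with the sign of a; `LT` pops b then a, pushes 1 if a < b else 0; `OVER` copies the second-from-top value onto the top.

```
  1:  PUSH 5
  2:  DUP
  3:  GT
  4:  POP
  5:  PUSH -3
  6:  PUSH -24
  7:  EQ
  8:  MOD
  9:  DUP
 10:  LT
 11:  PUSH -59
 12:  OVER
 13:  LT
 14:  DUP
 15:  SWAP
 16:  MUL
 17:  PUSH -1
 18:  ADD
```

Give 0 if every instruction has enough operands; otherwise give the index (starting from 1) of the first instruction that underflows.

PUSH 5    5
DUP       5 5
GT        0
POP       (empty)
PUSH -3   -3
PUSH -24  -3 -24
EQ        0
MOD  — needs 2 operands, stack has 1 → underflow

8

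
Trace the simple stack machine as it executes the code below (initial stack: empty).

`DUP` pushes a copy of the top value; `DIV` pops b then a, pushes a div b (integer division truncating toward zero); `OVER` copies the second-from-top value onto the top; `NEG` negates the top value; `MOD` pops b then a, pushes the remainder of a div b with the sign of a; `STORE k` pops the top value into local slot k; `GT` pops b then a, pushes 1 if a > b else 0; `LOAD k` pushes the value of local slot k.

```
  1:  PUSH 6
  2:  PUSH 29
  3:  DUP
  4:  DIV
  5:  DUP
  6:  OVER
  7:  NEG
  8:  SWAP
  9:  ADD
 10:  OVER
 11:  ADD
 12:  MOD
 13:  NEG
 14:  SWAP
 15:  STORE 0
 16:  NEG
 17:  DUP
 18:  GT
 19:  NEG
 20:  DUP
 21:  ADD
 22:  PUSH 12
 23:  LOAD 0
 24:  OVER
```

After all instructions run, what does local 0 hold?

PUSH 6  → 6
PUSH 29 → 6 29
DUP     → 6 29 29
DIV     → 6 1
DUP     → 6 1 1
OVER    → 6 1 1 1
NEG     → 6 1 1 -1
SWAP    → 6 1 -1 1
ADD     → 6 1 0
OVER    → 6 1 0 1
ADD     → 6 1 1
MOD     → 6 0
NEG     → 6 0
SWAP    → 0 6
STORE 0 → 0
NEG     → 0
DUP     → 0 0
GT      → 0
NEG     → 0
DUP     → 0 0
ADD     → 0
PUSH 12 → 0 12
LOAD 0  → 0 12 6
OVER    → 0 12 6 12

6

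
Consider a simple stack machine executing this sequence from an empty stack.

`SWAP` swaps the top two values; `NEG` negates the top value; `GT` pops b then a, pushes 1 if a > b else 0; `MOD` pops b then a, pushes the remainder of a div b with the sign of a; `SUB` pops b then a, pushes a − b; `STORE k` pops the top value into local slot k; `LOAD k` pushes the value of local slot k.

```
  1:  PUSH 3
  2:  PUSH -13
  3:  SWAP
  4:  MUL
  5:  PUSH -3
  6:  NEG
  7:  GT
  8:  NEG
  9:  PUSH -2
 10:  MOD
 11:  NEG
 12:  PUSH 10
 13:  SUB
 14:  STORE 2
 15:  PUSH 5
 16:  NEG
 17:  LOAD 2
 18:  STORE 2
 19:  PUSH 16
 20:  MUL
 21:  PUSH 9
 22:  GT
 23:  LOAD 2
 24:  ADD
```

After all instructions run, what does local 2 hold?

PUSH 3   : 3
PUSH -13 : 3 -13
SWAP     : -13 3
MUL      : -39
PUSH -3  : -39 -3
NEG      : -39 3
GT       : 0
NEG      : 0
PUSH -2  : 0 -2
MOD      : 0
NEG      : 0
PUSH 10  : 0 10
SUB      : -10
STORE 2  : (empty)
PUSH 5   : 5
NEG      : -5
LOAD 2   : -5 -10
STORE 2  : -5
PUSH 16  : -5 16
MUL      : -80
PUSH 9   : -80 9
GT       : 0
LOAD 2   : 0 -10
ADD      : -10

-10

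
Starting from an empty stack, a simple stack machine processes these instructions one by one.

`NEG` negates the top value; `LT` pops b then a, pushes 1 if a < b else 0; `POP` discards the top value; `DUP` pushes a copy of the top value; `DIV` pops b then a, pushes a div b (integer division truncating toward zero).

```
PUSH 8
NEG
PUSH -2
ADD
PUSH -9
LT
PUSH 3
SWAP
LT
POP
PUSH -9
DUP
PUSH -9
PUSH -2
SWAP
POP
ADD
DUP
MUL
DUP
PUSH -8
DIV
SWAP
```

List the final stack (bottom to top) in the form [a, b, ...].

PUSH 8   8
NEG      -8
PUSH -2  -8 -2
ADD      -10
PUSH -9  -10 -9
LT       1
PUSH 3   1 3
SWAP     3 1
LT       0
POP      (empty)
PUSH -9  -9
DUP      -9 -9
PUSH -9  -9 -9 -9
PUSH -2  -9 -9 -9 -2
SWAP     -9 -9 -2 -9
POP      -9 -9 -2
ADD      -9 -11
DUP      -9 -11 -11
MUL      -9 121
DUP      -9 121 121
PUSH -8  -9 121 121 -8
DIV      -9 121 -15
SWAP     -9 -15 121

[-9, -15, 121]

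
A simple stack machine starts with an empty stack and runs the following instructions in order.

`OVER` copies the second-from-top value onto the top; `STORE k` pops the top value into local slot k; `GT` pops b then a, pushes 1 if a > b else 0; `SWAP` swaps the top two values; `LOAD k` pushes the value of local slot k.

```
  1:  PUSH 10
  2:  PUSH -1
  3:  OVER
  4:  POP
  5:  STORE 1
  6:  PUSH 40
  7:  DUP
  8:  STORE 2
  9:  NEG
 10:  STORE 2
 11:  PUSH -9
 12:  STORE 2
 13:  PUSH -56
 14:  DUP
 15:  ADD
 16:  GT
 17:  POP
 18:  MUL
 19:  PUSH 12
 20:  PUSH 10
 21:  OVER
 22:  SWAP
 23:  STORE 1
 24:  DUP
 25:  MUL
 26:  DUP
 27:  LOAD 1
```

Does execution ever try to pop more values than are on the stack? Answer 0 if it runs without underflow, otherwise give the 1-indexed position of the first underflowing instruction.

PUSH 10  : [10]
PUSH -1  : [10, -1]
OVER     : [10, -1, 10]
POP      : [10, -1]
STORE 1  : [10]
PUSH 40  : [10, 40]
DUP      : [10, 40, 40]
STORE 2  : [10, 40]
NEG      : [10, -40]
STORE 2  : [10]
PUSH -9  : [10, -9]
STORE 2  : [10]
PUSH -56 : [10, -56]
DUP      : [10, -56, -56]
ADD      : [10, -112]
GT       : [1]
POP      : []
MUL  — needs 2 operands, stack has 0 → underflow

18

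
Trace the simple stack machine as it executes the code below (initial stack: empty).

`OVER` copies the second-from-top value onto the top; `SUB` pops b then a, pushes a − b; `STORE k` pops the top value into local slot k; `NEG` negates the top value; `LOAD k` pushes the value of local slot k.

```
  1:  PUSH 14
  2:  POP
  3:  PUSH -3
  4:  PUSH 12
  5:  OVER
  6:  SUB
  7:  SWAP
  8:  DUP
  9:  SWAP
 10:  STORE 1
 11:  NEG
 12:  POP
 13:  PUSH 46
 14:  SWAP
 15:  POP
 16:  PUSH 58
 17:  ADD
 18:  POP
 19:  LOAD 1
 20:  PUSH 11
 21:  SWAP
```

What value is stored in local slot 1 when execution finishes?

PUSH 14 : [14]
POP     : []
PUSH -3 : [-3]
PUSH 12 : [-3, 12]
OVER    : [-3, 12, -3]
SUB     : [-3, 15]
SWAP    : [15, -3]
DUP     : [15, -3, -3]
SWAP    : [15, -3, -3]
STORE 1 : [15, -3]
NEG     : [15, 3]
POP     : [15]
PUSH 46 : [15, 46]
SWAP    : [46, 15]
POP     : [46]
PUSH 58 : [46, 58]
ADD     : [104]
POP     : []
LOAD 1  : [-3]
PUSH 11 : [-3, 11]
SWAP    : [11, -3]

-3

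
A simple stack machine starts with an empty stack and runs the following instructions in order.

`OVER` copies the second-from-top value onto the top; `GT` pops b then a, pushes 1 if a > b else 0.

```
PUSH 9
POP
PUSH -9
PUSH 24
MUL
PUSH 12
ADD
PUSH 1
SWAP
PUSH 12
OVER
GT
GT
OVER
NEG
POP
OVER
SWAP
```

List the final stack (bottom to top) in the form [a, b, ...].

PUSH 9   9
POP      (empty)
PUSH -9  -9
PUSH 24  -9 24
MUL      -216
PUSH 12  -216 12
ADD      -204
PUSH 1   -204 1
SWAP     1 -204
PUSH 12  1 -204 12
OVER     1 -204 12 -204
GT       1 -204 1
GT       1 0
OVER     1 0 1
NEG      1 0 -1
POP      1 0
OVER     1 0 1
SWAP     1 1 0

[1, 1, 0]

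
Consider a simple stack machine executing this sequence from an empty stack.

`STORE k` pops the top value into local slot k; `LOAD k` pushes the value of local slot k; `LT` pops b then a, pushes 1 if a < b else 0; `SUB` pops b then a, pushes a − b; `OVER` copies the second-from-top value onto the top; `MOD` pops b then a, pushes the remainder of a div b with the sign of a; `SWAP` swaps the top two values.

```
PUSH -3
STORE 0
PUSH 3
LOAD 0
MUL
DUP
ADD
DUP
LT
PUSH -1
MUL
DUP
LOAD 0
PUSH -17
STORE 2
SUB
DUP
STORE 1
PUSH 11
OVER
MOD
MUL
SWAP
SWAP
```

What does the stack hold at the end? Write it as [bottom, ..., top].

[0, 6]

PUSH -3   -3
STORE 0   (empty)
PUSH 3    3
LOAD 0    3 -3
MUL       -9
DUP       -9 -9
ADD       -18
DUP       -18 -18
LT        0
PUSH -1   0 -1
MUL       0
DUP       0 0
LOAD 0    0 0 -3
PUSH -17  0 0 -3 -17
STORE 2   0 0 -3
SUB       0 3
DUP       0 3 3
STORE 1   0 3
PUSH 11   0 3 11
OVER      0 3 11 3
MOD       0 3 2
MUL       0 6
SWAP      6 0
SWAP      0 6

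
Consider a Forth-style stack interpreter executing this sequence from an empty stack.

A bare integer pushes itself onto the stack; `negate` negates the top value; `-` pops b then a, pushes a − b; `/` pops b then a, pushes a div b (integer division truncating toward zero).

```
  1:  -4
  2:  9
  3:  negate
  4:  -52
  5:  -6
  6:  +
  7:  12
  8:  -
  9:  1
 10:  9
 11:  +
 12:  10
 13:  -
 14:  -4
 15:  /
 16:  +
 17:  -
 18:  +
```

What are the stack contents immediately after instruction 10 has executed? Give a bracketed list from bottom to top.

-4     : -4
9      : -4 9
negate : -4 -9
-52    : -4 -9 -52
-6     : -4 -9 -52 -6
+      : -4 -9 -58
12     : -4 -9 -58 12
-      : -4 -9 -70
1      : -4 -9 -70 1
9      : -4 -9 -70 1 9

[-4, -9, -70, 1, 9]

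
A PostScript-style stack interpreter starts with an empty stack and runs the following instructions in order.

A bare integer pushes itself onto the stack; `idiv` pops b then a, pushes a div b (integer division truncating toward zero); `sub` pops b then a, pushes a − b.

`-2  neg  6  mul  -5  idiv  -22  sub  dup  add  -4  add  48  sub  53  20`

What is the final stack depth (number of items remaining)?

-2    [-2]
neg   [2]
6     [2, 6]
mul   [12]
-5    [12, -5]
idiv  [-2]
-22   [-2, -22]
sub   [20]
dup   [20, 20]
add   [40]
-4    [40, -4]
add   [36]
48    [36, 48]
sub   [-12]
53    [-12, 53]
20    [-12, 53, 20]

3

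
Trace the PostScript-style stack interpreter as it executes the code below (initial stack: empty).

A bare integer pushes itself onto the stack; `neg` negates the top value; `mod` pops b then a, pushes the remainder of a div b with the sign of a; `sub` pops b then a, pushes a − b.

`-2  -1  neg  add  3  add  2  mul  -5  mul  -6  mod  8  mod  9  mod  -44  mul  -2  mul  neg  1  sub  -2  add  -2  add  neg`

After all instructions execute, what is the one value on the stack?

-2  : -2
-1  : -2 -1
neg : -2 1
add : -1
3   : -1 3
add : 2
2   : 2 2
mul : 4
-5  : 4 -5
mul : -20
-6  : -20 -6
mod : -2
8   : -2 8
mod : -2
9   : -2 9
mod : -2
-44 : -2 -44
mul : 88
-2  : 88 -2
mul : -176
neg : 176
1   : 176 1
sub : 175
-2  : 175 -2
add : 173
-2  : 173 -2
add : 171
neg : -171

-171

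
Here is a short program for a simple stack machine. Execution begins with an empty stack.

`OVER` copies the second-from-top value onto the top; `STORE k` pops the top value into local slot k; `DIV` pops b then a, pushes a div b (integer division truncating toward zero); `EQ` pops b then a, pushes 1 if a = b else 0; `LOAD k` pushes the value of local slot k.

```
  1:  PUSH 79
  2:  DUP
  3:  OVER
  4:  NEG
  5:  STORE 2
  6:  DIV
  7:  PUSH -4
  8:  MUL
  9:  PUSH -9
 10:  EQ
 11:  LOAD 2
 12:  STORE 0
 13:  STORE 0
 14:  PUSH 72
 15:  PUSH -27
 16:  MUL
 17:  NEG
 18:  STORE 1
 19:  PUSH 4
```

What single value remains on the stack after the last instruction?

4

PUSH 79  -> 79
DUP      -> 79 79
OVER     -> 79 79 79
NEG      -> 79 79 -79
STORE 2  -> 79 79
DIV      -> 1
PUSH -4  -> 1 -4
MUL      -> -4
PUSH -9  -> -4 -9
EQ       -> 0
LOAD 2   -> 0 -79
STORE 0  -> 0
STORE 0  -> (empty)
PUSH 72  -> 72
PUSH -27 -> 72 -27
MUL      -> -1944
NEG      -> 1944
STORE 1  -> (empty)
PUSH 4   -> 4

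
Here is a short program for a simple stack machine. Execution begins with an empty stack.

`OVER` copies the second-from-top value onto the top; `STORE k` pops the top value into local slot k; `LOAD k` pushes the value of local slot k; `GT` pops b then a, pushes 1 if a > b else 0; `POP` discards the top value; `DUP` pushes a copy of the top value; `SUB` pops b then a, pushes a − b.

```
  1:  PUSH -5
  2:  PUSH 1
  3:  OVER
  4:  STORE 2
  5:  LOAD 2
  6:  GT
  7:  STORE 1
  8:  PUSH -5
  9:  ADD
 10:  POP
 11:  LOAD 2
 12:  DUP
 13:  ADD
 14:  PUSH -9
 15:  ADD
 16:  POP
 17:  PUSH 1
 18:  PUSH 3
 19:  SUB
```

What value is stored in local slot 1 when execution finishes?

1

PUSH -5  -5
PUSH 1   -5 1
OVER     -5 1 -5
STORE 2  -5 1
LOAD 2   -5 1 -5
GT       -5 1
STORE 1  -5
PUSH -5  -5 -5
ADD      -10
POP      (empty)
LOAD 2   -5
DUP      -5 -5
ADD      -10
PUSH -9  -10 -9
ADD      -19
POP      (empty)
PUSH 1   1
PUSH 3   1 3
SUB      -2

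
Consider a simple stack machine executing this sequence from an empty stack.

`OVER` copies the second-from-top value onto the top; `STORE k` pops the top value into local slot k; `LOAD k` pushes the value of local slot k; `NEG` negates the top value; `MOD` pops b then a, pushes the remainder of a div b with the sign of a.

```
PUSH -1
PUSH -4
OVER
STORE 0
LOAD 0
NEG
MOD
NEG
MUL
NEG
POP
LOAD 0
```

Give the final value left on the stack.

-1

PUSH -1 -> [-1]
PUSH -4 -> [-1, -4]
OVER    -> [-1, -4, -1]
STORE 0 -> [-1, -4]
LOAD 0  -> [-1, -4, -1]
NEG     -> [-1, -4, 1]
MOD     -> [-1, 0]
NEG     -> [-1, 0]
MUL     -> [0]
NEG     -> [0]
POP     -> []
LOAD 0  -> [-1]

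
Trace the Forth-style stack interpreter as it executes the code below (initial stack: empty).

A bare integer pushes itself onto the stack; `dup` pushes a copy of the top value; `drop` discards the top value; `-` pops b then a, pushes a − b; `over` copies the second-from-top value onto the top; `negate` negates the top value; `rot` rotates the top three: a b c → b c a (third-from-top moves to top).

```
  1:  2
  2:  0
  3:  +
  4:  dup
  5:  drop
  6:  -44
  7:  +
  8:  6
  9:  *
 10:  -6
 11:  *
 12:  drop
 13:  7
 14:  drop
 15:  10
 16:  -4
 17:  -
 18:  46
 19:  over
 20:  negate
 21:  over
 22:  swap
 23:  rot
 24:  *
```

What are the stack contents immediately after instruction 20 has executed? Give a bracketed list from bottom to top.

[14, 46, -14]

2       2
0       2 0
+       2
dup     2 2
drop    2
-44     2 -44
+       -42
6       -42 6
*       -252
-6      -252 -6
*       1512
drop    (empty)
7       7
drop    (empty)
10      10
-4      10 -4
-       14
46      14 46
over    14 46 14
negate  14 46 -14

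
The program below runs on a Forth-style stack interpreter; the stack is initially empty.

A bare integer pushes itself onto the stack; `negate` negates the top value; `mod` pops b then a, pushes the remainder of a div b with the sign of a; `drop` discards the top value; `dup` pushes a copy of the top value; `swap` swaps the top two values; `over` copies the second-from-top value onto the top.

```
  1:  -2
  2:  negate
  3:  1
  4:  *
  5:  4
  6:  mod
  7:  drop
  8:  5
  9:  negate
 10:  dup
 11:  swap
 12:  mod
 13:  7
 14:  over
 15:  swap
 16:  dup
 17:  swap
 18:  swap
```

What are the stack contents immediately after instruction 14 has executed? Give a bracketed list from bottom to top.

-2     : [-2]
negate : [2]
1      : [2, 1]
*      : [2]
4      : [2, 4]
mod    : [2]
drop   : []
5      : [5]
negate : [-5]
dup    : [-5, -5]
swap   : [-5, -5]
mod    : [0]
7      : [0, 7]
over   : [0, 7, 0]

[0, 7, 0]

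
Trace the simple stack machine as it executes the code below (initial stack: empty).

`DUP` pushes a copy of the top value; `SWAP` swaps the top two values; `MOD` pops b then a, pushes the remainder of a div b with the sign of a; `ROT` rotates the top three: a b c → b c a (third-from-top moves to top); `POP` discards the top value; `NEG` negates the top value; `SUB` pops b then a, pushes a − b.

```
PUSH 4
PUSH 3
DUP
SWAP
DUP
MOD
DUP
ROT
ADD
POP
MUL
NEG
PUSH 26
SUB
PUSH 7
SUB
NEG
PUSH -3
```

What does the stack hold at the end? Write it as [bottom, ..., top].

PUSH 4   4
PUSH 3   4 3
DUP      4 3 3
SWAP     4 3 3
DUP      4 3 3 3
MOD      4 3 0
DUP      4 3 0 0
ROT      4 0 0 3
ADD      4 0 3
POP      4 0
MUL      0
NEG      0
PUSH 26  0 26
SUB      -26
PUSH 7   -26 7
SUB      -33
NEG      33
PUSH -3  33 -3

[33, -3]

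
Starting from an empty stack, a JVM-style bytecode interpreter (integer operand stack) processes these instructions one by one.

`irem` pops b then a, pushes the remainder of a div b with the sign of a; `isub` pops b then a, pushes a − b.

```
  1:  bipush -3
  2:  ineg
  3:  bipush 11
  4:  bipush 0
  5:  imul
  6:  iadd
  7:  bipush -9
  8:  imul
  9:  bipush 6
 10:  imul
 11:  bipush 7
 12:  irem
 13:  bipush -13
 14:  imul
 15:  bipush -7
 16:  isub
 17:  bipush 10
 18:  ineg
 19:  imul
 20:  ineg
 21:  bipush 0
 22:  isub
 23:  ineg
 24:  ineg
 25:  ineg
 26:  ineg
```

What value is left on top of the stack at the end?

200

bipush -3  → [-3]
ineg       → [3]
bipush 11  → [3, 11]
bipush 0   → [3, 11, 0]
imul       → [3, 0]
iadd       → [3]
bipush -9  → [3, -9]
imul       → [-27]
bipush 6   → [-27, 6]
imul       → [-162]
bipush 7   → [-162, 7]
irem       → [-1]
bipush -13 → [-1, -13]
imul       → [13]
bipush -7  → [13, -7]
isub       → [20]
bipush 10  → [20, 10]
ineg       → [20, -10]
imul       → [-200]
ineg       → [200]
bipush 0   → [200, 0]
isub       → [200]
ineg       → [-200]
ineg       → [200]
ineg       → [-200]
ineg       → [200]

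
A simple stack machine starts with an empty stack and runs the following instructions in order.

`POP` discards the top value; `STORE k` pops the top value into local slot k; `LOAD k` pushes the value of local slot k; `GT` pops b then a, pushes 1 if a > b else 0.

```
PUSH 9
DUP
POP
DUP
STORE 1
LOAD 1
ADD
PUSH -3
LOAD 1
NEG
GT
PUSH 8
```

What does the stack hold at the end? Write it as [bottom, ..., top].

PUSH 9   9
DUP      9 9
POP      9
DUP      9 9
STORE 1  9
LOAD 1   9 9
ADD      18
PUSH -3  18 -3
LOAD 1   18 -3 9
NEG      18 -3 -9
GT       18 1
PUSH 8   18 1 8

[18, 1, 8]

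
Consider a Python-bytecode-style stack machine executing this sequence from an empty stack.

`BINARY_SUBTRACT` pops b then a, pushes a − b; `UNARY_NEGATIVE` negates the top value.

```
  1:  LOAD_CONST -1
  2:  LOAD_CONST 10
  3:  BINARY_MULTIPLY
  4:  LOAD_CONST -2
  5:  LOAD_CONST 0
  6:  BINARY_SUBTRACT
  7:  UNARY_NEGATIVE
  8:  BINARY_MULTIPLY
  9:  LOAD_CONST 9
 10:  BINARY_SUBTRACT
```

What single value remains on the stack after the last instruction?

LOAD_CONST -1   -> -1
LOAD_CONST 10   -> -1 10
BINARY_MULTIPLY -> -10
LOAD_CONST -2   -> -10 -2
LOAD_CONST 0    -> -10 -2 0
BINARY_SUBTRACT -> -10 -2
UNARY_NEGATIVE  -> -10 2
BINARY_MULTIPLY -> -20
LOAD_CONST 9    -> -20 9
BINARY_SUBTRACT -> -29

-29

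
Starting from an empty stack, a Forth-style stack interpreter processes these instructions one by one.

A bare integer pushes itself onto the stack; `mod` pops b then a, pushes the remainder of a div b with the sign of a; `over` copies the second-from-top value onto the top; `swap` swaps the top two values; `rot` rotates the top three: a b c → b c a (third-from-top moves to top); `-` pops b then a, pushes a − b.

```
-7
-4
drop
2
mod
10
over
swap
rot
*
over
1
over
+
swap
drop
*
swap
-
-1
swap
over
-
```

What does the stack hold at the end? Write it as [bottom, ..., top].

[-1, 2]

-7    -7
-4    -7 -4
drop  -7
2     -7 2
mod   -1
10    -1 10
over  -1 10 -1
swap  -1 -1 10
rot   -1 10 -1
*     -1 -10
over  -1 -10 -1
1     -1 -10 -1 1
over  -1 -10 -1 1 -1
+     -1 -10 -1 0
swap  -1 -10 0 -1
drop  -1 -10 0
*     -1 0
swap  0 -1
-     1
-1    1 -1
swap  -1 1
over  -1 1 -1
-     -1 2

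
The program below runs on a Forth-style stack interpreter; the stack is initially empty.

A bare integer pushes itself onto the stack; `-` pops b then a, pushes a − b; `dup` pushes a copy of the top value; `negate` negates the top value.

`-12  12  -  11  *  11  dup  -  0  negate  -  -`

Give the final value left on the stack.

-12     [-12]
12      [-12, 12]
-       [-24]
11      [-24, 11]
*       [-264]
11      [-264, 11]
dup     [-264, 11, 11]
-       [-264, 0]
0       [-264, 0, 0]
negate  [-264, 0, 0]
-       [-264, 0]
-       [-264]

-264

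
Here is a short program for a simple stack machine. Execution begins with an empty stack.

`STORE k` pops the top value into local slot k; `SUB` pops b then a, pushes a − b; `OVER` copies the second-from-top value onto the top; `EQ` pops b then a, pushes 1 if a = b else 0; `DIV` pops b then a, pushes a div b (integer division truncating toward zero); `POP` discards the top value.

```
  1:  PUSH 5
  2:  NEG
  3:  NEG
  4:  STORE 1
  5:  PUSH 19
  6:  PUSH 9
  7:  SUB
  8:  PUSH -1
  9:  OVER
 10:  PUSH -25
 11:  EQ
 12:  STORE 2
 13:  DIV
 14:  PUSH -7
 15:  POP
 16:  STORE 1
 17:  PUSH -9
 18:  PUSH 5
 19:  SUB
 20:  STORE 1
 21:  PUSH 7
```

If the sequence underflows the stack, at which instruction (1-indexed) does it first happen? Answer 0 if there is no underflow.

0

PUSH 5   -> [5]
NEG      -> [-5]
NEG      -> [5]
STORE 1  -> []
PUSH 19  -> [19]
PUSH 9   -> [19, 9]
SUB      -> [10]
PUSH -1  -> [10, -1]
OVER     -> [10, -1, 10]
PUSH -25 -> [10, -1, 10, -25]
EQ       -> [10, -1, 0]
STORE 2  -> [10, -1]
DIV      -> [-10]
PUSH -7  -> [-10, -7]
POP      -> [-10]
STORE 1  -> []
PUSH -9  -> [-9]
PUSH 5   -> [-9, 5]
SUB      -> [-14]
STORE 1  -> []
PUSH 7   -> [7]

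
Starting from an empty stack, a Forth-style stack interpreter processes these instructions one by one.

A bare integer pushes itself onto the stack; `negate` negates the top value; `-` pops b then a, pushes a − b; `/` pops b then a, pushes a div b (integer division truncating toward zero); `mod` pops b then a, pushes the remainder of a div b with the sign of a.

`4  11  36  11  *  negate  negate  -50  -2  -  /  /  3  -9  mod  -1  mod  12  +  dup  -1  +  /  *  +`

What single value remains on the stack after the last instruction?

4       [4]
11      [4, 11]
36      [4, 11, 36]
11      [4, 11, 36, 11]
*       [4, 11, 396]
negate  [4, 11, -396]
negate  [4, 11, 396]
-50     [4, 11, 396, -50]
-2      [4, 11, 396, -50, -2]
-       [4, 11, 396, -48]
/       [4, 11, -8]
/       [4, -1]
3       [4, -1, 3]
-9      [4, -1, 3, -9]
mod     [4, -1, 3]
-1      [4, -1, 3, -1]
mod     [4, -1, 0]
12      [4, -1, 0, 12]
+       [4, -1, 12]
dup     [4, -1, 12, 12]
-1      [4, -1, 12, 12, -1]
+       [4, -1, 12, 11]
/       [4, -1, 1]
*       [4, -1]
+       [3]

3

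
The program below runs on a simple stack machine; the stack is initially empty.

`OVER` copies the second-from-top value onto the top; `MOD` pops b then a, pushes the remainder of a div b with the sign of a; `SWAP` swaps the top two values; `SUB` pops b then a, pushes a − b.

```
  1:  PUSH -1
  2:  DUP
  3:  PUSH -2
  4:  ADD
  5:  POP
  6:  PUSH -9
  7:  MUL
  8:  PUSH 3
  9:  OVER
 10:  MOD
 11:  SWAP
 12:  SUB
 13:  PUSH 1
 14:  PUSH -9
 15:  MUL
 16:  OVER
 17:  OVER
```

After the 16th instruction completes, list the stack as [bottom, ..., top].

[-6, -9, -6]

PUSH -1 -> [-1]
DUP     -> [-1, -1]
PUSH -2 -> [-1, -1, -2]
ADD     -> [-1, -3]
POP     -> [-1]
PUSH -9 -> [-1, -9]
MUL     -> [9]
PUSH 3  -> [9, 3]
OVER    -> [9, 3, 9]
MOD     -> [9, 3]
SWAP    -> [3, 9]
SUB     -> [-6]
PUSH 1  -> [-6, 1]
PUSH -9 -> [-6, 1, -9]
MUL     -> [-6, -9]
OVER    -> [-6, -9, -6]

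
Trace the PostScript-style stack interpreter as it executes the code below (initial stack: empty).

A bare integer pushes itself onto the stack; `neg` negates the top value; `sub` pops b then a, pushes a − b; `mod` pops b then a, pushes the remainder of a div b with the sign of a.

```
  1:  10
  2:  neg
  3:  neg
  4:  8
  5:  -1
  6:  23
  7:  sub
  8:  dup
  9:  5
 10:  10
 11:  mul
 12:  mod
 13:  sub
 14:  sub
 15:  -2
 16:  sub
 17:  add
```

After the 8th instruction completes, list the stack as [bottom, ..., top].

10  -> 10
neg -> -10
neg -> 10
8   -> 10 8
-1  -> 10 8 -1
23  -> 10 8 -1 23
sub -> 10 8 -24
dup -> 10 8 -24 -24

[10, 8, -24, -24]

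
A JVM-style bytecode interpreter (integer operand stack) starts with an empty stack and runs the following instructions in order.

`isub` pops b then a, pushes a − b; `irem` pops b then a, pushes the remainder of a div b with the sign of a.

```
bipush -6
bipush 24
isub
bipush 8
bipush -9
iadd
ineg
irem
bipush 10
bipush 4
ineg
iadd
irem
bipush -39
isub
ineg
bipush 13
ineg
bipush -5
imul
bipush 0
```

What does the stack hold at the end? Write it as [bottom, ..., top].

[-39, 65, 0]

bipush -6  : [-6]
bipush 24  : [-6, 24]
isub       : [-30]
bipush 8   : [-30, 8]
bipush -9  : [-30, 8, -9]
iadd       : [-30, -1]
ineg       : [-30, 1]
irem       : [0]
bipush 10  : [0, 10]
bipush 4   : [0, 10, 4]
ineg       : [0, 10, -4]
iadd       : [0, 6]
irem       : [0]
bipush -39 : [0, -39]
isub       : [39]
ineg       : [-39]
bipush 13  : [-39, 13]
ineg       : [-39, -13]
bipush -5  : [-39, -13, -5]
imul       : [-39, 65]
bipush 0   : [-39, 65, 0]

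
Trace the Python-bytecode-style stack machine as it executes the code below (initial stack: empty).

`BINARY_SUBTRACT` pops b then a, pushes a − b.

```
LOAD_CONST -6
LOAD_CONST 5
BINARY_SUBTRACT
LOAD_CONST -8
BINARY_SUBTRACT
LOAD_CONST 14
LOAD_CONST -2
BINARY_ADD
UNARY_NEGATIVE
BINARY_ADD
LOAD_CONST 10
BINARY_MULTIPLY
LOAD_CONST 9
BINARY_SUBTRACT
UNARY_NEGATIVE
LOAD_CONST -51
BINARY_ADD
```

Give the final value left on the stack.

108

LOAD_CONST -6   : [-6]
LOAD_CONST 5    : [-6, 5]
BINARY_SUBTRACT : [-11]
LOAD_CONST -8   : [-11, -8]
BINARY_SUBTRACT : [-3]
LOAD_CONST 14   : [-3, 14]
LOAD_CONST -2   : [-3, 14, -2]
BINARY_ADD      : [-3, 12]
UNARY_NEGATIVE  : [-3, -12]
BINARY_ADD      : [-15]
LOAD_CONST 10   : [-15, 10]
BINARY_MULTIPLY : [-150]
LOAD_CONST 9    : [-150, 9]
BINARY_SUBTRACT : [-159]
UNARY_NEGATIVE  : [159]
LOAD_CONST -51  : [159, -51]
BINARY_ADD      : [108]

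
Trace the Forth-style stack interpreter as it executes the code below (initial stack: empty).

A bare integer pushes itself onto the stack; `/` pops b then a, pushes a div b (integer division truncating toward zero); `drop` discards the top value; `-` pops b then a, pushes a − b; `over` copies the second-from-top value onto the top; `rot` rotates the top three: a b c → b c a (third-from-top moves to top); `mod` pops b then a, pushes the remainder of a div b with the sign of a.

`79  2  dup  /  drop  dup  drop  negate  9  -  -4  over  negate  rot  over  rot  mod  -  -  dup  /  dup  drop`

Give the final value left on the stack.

79     : 79
2      : 79 2
dup    : 79 2 2
/      : 79 1
drop   : 79
dup    : 79 79
drop   : 79
negate : -79
9      : -79 9
-      : -88
-4     : -88 -4
over   : -88 -4 -88
negate : -88 -4 88
rot    : -4 88 -88
over   : -4 88 -88 88
rot    : -4 -88 88 88
mod    : -4 -88 0
-      : -4 -88
-      : 84
dup    : 84 84
/      : 1
dup    : 1 1
drop   : 1

1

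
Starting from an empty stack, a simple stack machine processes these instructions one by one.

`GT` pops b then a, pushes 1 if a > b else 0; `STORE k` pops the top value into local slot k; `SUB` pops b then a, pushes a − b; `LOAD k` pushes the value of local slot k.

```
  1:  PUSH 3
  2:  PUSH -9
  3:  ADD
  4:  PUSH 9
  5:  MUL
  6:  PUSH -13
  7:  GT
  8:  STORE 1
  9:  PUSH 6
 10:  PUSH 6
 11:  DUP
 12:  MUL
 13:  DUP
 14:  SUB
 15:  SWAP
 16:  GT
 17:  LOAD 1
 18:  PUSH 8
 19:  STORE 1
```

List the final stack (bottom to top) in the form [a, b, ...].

[0, 0]

PUSH 3   → 3
PUSH -9  → 3 -9
ADD      → -6
PUSH 9   → -6 9
MUL      → -54
PUSH -13 → -54 -13
GT       → 0
STORE 1  → (empty)
PUSH 6   → 6
PUSH 6   → 6 6
DUP      → 6 6 6
MUL      → 6 36
DUP      → 6 36 36
SUB      → 6 0
SWAP     → 0 6
GT       → 0
LOAD 1   → 0 0
PUSH 8   → 0 0 8
STORE 1  → 0 0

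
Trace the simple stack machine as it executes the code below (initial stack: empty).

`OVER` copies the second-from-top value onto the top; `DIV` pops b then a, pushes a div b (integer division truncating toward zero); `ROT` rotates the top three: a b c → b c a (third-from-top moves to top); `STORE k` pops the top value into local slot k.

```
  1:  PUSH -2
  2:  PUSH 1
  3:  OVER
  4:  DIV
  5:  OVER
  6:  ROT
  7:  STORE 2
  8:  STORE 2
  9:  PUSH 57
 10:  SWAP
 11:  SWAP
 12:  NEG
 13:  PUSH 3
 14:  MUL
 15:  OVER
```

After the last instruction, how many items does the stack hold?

PUSH -2 → -2
PUSH 1  → -2 1
OVER    → -2 1 -2
DIV     → -2 0
OVER    → -2 0 -2
ROT     → 0 -2 -2
STORE 2 → 0 -2
STORE 2 → 0
PUSH 57 → 0 57
SWAP    → 57 0
SWAP    → 0 57
NEG     → 0 -57
PUSH 3  → 0 -57 3
MUL     → 0 -171
OVER    → 0 -171 0

3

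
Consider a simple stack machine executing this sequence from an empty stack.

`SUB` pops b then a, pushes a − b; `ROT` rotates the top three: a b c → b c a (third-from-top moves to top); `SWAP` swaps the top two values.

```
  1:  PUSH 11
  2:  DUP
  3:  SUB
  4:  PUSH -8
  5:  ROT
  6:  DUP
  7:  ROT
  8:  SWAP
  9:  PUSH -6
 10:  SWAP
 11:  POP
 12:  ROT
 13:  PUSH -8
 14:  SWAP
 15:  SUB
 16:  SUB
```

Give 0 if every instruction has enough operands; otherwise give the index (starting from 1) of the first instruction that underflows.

PUSH 11 : 11
DUP     : 11 11
SUB     : 0
PUSH -8 : 0 -8
ROT  — needs 3 operands, stack has 2 → underflow

5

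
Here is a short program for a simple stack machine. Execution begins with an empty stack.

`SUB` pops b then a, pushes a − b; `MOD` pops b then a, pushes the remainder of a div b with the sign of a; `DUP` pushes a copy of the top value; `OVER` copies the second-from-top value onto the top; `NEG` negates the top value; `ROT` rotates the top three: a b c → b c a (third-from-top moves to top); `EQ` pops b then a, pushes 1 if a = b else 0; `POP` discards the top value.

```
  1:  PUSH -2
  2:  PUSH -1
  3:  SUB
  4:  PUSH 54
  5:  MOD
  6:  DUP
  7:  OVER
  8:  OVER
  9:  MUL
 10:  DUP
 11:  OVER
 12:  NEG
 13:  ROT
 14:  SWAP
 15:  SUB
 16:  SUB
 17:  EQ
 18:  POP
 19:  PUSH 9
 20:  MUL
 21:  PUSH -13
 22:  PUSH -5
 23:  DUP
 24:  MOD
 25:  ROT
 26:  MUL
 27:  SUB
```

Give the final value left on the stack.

PUSH -2  -> -2
PUSH -1  -> -2 -1
SUB      -> -1
PUSH 54  -> -1 54
MOD      -> -1
DUP      -> -1 -1
OVER     -> -1 -1 -1
OVER     -> -1 -1 -1 -1
MUL      -> -1 -1 1
DUP      -> -1 -1 1 1
OVER     -> -1 -1 1 1 1
NEG      -> -1 -1 1 1 -1
ROT      -> -1 -1 1 -1 1
SWAP     -> -1 -1 1 1 -1
SUB      -> -1 -1 1 2
SUB      -> -1 -1 -1
EQ       -> -1 1
POP      -> -1
PUSH 9   -> -1 9
MUL      -> -9
PUSH -13 -> -9 -13
PUSH -5  -> -9 -13 -5
DUP      -> -9 -13 -5 -5
MOD      -> -9 -13 0
ROT      -> -13 0 -9
MUL      -> -13 0
SUB      -> -13

-13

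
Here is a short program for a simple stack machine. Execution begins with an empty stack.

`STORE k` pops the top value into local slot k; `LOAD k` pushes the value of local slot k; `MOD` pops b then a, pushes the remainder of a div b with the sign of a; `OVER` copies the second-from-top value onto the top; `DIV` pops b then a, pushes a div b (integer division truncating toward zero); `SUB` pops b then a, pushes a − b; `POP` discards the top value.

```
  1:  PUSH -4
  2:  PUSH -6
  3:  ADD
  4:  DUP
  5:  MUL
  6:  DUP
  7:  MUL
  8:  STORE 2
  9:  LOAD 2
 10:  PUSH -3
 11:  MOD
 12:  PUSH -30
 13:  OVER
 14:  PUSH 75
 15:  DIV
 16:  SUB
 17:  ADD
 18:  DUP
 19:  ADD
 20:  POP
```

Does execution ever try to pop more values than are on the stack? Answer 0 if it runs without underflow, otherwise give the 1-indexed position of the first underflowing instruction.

PUSH -4  : -4
PUSH -6  : -4 -6
ADD      : -10
DUP      : -10 -10
MUL      : 100
DUP      : 100 100
MUL      : 10000
STORE 2  : (empty)
LOAD 2   : 10000
PUSH -3  : 10000 -3
MOD      : 1
PUSH -30 : 1 -30
OVER     : 1 -30 1
PUSH 75  : 1 -30 1 75
DIV      : 1 -30 0
SUB      : 1 -30
ADD      : -29
DUP      : -29 -29
ADD      : -58
POP      : (empty)

0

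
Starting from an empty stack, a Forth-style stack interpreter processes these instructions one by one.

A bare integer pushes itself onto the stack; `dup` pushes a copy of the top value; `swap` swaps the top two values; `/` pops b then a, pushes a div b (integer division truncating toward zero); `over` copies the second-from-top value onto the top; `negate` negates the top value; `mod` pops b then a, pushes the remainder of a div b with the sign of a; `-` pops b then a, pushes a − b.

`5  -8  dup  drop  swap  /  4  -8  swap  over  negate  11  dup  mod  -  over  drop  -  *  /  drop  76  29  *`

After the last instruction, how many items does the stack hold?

5      -> [5]
-8     -> [5, -8]
dup    -> [5, -8, -8]
drop   -> [5, -8]
swap   -> [-8, 5]
/      -> [-1]
4      -> [-1, 4]
-8     -> [-1, 4, -8]
swap   -> [-1, -8, 4]
over   -> [-1, -8, 4, -8]
negate -> [-1, -8, 4, 8]
11     -> [-1, -8, 4, 8, 11]
dup    -> [-1, -8, 4, 8, 11, 11]
mod    -> [-1, -8, 4, 8, 0]
-      -> [-1, -8, 4, 8]
over   -> [-1, -8, 4, 8, 4]
drop   -> [-1, -8, 4, 8]
-      -> [-1, -8, -4]
*      -> [-1, 32]
/      -> [0]
drop   -> []
76     -> [76]
29     -> [76, 29]
*      -> [2204]

1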